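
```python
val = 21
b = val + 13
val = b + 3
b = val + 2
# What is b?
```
Trace:
  val=21
  val=21, b=34
  val=37, b=34
  val=37, b=39

Final answer: 39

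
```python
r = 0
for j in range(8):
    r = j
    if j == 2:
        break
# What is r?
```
Trace:
  r=0
  r=0, j=0
  r=1, j=1
  r=2, j=2

Final answer: 2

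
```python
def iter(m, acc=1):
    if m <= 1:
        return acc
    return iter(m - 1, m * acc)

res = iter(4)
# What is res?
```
Call trace:
iter(m=4, acc=1)
  iter(m=3, acc=4)
    iter(m=2, acc=12)
      iter(m=1, acc=24)
      -> return 24
    -> return 24
  -> return 24
-> return 24

Final answer: 24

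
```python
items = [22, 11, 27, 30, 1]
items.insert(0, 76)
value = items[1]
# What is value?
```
Trace:
  items=[22, 11, 27, 30, 1]
  items=[76, 22, 11, 27, 30, 1]
  items=[76, 22, 11, 27, 30, 1], value=22

Final answer: 22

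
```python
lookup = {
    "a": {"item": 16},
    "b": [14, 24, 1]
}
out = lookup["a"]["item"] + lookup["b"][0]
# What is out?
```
Trace:
  lookup={'a': {'item': 16}, 'b': [14, 24, 1]}
  lookup={'a': {'item': 16}, 'b': [14, 24, 1]}, out=30

Final answer: 30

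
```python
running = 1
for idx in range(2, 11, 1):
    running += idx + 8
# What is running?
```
Trace:
  running=1
  running=11, idx=2
  running=22, idx=3
  running=34, idx=4
  running=47, idx=5
  running=61, idx=6
  running=76, idx=7
  running=92, idx=8
  running=109, idx=9
  running=127, idx=10

Final answer: 127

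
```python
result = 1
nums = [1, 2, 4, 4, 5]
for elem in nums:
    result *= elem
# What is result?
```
Trace:
  result=1
  result=1, elem=1
  result=2, elem=2
  result=8, elem=4
  result=32, elem=4
  result=160, elem=5

Final answer: 160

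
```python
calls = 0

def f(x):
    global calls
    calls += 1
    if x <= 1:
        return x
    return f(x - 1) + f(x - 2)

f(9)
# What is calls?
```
Call trace (a repeated sub-call is expanded the first time; later identical calls just restate its return value):
f(x=9)
  f(x=8)
    f(x=7)
      f(x=6)
        f(x=5)
          f(x=4)
            f(x=3)
              f(x=2)
                f(x=1)
                -> return 1
                f(x=0)
                -> return 0
              -> return 1
              f(x=1)
              -> return 1
            -> return 2
            f(x=2) -> return 1  (same call as traced above)
          -> return 3
          f(x=3) -> return 2  (same call as traced above)
        -> return 5
        f(x=4) -> return 3  (same call as traced above)
      -> return 8
      f(x=5) -> return 5  (same call as traced above)
    -> return 13
    f(x=6) -> return 8  (same call as traced above)
  -> return 21
  f(x=7) -> return 13  (same call as traced above)
-> return 34

calls is incremented once per call, so count the calls in each subtree. Let C(x) = number of calls made by f(x).
C(0) = C(1) = 1 (base case, no recursion); C(x) = 1 + C(x - 1) + C(x - 2) otherwise.
C(2) = 1 + C(1) + C(0) = 1 + 1 + 1 = 3
C(3) = 1 + C(2) + C(1) = 1 + 3 + 1 = 5
C(4) = 1 + C(3) + C(2) = 1 + 5 + 3 = 9
C(5) = 1 + C(4) + C(3) = 1 + 9 + 5 = 15
C(6) = 1 + C(5) + C(4) = 1 + 15 + 9 = 25
C(7) = 1 + C(6) + C(5) = 1 + 25 + 15 = 41
C(8) = 1 + C(7) + C(6) = 1 + 41 + 25 = 67
C(9) = 1 + C(8) + C(7) = 1 + 67 + 41 = 109
calls = C(9) = 109

Final answer: 109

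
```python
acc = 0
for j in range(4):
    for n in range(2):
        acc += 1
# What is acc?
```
Trace:
  acc=0
  acc=1, j=0, n=0
  acc=2, j=0, n=1
  acc=3, j=1, n=0
  acc=4, j=1, n=1
  acc=5, j=2, n=0
  acc=6, j=2, n=1
  acc=7, j=3, n=0
  acc=8, j=3, n=1

Final answer: 8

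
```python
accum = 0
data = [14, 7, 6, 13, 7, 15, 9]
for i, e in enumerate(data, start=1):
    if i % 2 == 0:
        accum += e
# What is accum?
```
Trace:
  accum=0
  accum=0, i=1, e=14
  accum=7, i=2, e=7
  accum=7, i=3, e=6
  accum=20, i=4, e=13
  accum=20, i=5, e=7
  accum=35, i=6, e=15
  accum=35, i=7, e=9

Final answer: 35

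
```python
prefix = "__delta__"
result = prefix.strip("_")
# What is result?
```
Trace:
  prefix='__delta__'
  prefix='__delta__', result='delta'

Final answer: 'delta'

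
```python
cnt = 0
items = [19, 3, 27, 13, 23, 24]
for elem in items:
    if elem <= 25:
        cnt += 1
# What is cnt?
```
Trace:
  cnt=0
  cnt=1, elem=19
  cnt=2, elem=3
  cnt=2, elem=27
  cnt=3, elem=13
  cnt=4, elem=23
  cnt=5, elem=24

Final answer: 5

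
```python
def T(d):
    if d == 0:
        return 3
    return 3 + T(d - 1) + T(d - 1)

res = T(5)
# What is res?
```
Call trace (a repeated sub-call is expanded the first time; later identical calls just restate its return value):
T(d=5)
  T(d=4)
    T(d=3)
      T(d=2)
        T(d=1)
          T(d=0)
          -> return 3
          T(d=0)
          -> return 3
        -> return 9
        T(d=1) -> return 9  (same call as traced above)
      -> return 21
      T(d=2) -> return 21  (same call as traced above)
    -> return 45
    T(d=3) -> return 45  (same call as traced above)
  -> return 93
  T(d=4) -> return 93  (same call as traced above)
-> return 189

Final answer: 189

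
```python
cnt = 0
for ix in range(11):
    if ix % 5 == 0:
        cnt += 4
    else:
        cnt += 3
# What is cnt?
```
Trace:
  cnt=0
  cnt=4, ix=0
  cnt=7, ix=1
  cnt=10, ix=2
  cnt=13, ix=3
  cnt=16, ix=4
  cnt=20, ix=5
  cnt=23, ix=6
  cnt=26, ix=7
  cnt=29, ix=8
  cnt=32, ix=9
  cnt=36, ix=10

Final answer: 36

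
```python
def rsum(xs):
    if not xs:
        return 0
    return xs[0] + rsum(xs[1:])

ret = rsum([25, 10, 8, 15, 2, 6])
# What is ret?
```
Call trace:
rsum(xs=[25, 10, 8, 15, 2, 6])
  rsum(xs=[10, 8, 15, 2, 6])
    rsum(xs=[8, 15, 2, 6])
      rsum(xs=[15, 2, 6])
        rsum(xs=[2, 6])
          rsum(xs=[6])
            rsum(xs=[])
            -> return 0
          -> return 6
        -> return 8
      -> return 23
    -> return 31
  -> return 41
-> return 66

Final answer: 66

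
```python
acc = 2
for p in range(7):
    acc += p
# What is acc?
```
Trace:
  acc=2
  acc=2, p=0
  acc=3, p=1
  acc=5, p=2
  acc=8, p=3
  acc=12, p=4
  acc=17, p=5
  acc=23, p=6

Final answer: 23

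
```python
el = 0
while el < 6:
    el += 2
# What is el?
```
Trace:
  el=0
  el=2
  el=4
  el=6

Final answer: 6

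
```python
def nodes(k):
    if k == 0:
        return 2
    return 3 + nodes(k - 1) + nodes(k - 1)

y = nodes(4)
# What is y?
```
Call trace (a repeated sub-call is expanded the first time; later identical calls just restate its return value):
nodes(k=4)
  nodes(k=3)
    nodes(k=2)
      nodes(k=1)
        nodes(k=0)
        -> return 2
        nodes(k=0)
        -> return 2
      -> return 7
      nodes(k=1) -> return 7  (same call as traced above)
    -> return 17
    nodes(k=2) -> return 17  (same call as traced above)
  -> return 37
  nodes(k=3) -> return 37  (same call as traced above)
-> return 77

Final answer: 77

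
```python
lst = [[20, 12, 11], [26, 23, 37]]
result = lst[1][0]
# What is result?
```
Trace:
  lst=[[20, 12, 11], [26, 23, 37]]
  lst=[[20, 12, 11], [26, 23, 37]], result=26

Final answer: 26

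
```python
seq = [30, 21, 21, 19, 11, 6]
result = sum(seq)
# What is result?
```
Trace:
  seq=[30, 21, 21, 19, 11, 6]
  seq=[30, 21, 21, 19, 11, 6], result=108

Final answer: 108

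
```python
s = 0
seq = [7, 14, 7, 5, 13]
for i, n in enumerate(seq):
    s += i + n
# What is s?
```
Trace:
  s=0
  s=7, i=0, n=7
  s=22, i=1, n=14
  s=31, i=2, n=7
  s=39, i=3, n=5
  s=56, i=4, n=13

Final answer: 56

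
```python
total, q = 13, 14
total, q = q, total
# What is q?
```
Trace:
  total=13, q=14
  total=14, q=13

Final answer: 13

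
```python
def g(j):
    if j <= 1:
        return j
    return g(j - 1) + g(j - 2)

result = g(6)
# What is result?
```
Call trace (a repeated sub-call is expanded the first time; later identical calls just restate its return value):
g(j=6)
  g(j=5)
    g(j=4)
      g(j=3)
        g(j=2)
          g(j=1)
          -> return 1
          g(j=0)
          -> return 0
        -> return 1
        g(j=1)
        -> return 1
      -> return 2
      g(j=2) -> return 1  (same call as traced above)
    -> return 3
    g(j=3) -> return 2  (same call as traced above)
  -> return 5
  g(j=4) -> return 3  (same call as traced above)
-> return 8

Final answer: 8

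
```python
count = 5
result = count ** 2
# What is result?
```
Trace:
  count=5
  count=5, result=25

Final answer: 25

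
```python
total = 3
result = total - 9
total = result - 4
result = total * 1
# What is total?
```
Trace:
  total=3
  total=3, result=-6
  total=-10, result=-6
  total=-10, result=-10

Final answer: -10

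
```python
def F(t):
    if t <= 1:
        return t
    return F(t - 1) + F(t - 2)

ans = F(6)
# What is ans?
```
Call trace (a repeated sub-call is expanded the first time; later identical calls just restate its return value):
F(t=6)
  F(t=5)
    F(t=4)
      F(t=3)
        F(t=2)
          F(t=1)
          -> return 1
          F(t=0)
          -> return 0
        -> return 1
        F(t=1)
        -> return 1
      -> return 2
      F(t=2) -> return 1  (same call as traced above)
    -> return 3
    F(t=3) -> return 2  (same call as traced above)
  -> return 5
  F(t=4) -> return 3  (same call as traced above)
-> return 8

Final answer: 8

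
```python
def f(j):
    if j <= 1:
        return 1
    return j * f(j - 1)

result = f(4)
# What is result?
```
Call trace:
f(j=4)
  f(j=3)
    f(j=2)
      f(j=1)
      -> return 1
    -> return 2
  -> return 6
-> return 24

Final answer: 24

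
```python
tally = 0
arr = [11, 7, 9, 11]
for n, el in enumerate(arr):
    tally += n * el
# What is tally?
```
Trace:
  tally=0
  tally=0, n=0, el=11
  tally=7, n=1, el=7
  tally=25, n=2, el=9
  tally=58, n=3, el=11

Final answer: 58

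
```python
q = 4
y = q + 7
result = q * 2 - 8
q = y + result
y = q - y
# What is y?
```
Trace:
  q=4
  q=4, y=11
  q=4, y=11, result=0
  q=11, y=11, result=0
  q=11, y=0, result=0

Final answer: 0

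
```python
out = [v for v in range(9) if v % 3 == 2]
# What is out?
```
Trace:
  v=0
  v=1
  v=2
  v=3
  v=4
  v=5
  v=6
  v=7
  v=8
  out=[2, 5, 8]

Final answer: [2, 5, 8]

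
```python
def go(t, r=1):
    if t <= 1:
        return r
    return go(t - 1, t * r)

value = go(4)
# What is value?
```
Call trace:
go(t=4, r=1)
  go(t=3, r=4)
    go(t=2, r=12)
      go(t=1, r=24)
      -> return 24
    -> return 24
  -> return 24
-> return 24

Final answer: 24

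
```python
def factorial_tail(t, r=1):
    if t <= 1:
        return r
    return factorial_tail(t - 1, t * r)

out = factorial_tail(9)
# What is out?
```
Call trace:
factorial_tail(t=9, r=1)
  factorial_tail(t=8, r=9)
    factorial_tail(t=7, r=72)
      factorial_tail(t=6, r=504)
        factorial_tail(t=5, r=3024)
          factorial_tail(t=4, r=15120)
            factorial_tail(t=3, r=60480)
              factorial_tail(t=2, r=181440)
                factorial_tail(t=1, r=362880)
                -> return 362880
              -> return 362880
            -> return 362880
          -> return 362880
        -> return 362880
      -> return 362880
    -> return 362880
  -> return 362880
-> return 362880

Final answer: 362880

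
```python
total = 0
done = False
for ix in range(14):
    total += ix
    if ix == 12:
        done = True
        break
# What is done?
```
Trace:
  total=0
  total=0, done=False
  total=0, done=False, ix=0
  total=1, done=False, ix=1
  total=3, done=False, ix=2
  total=6, done=False, ix=3
  total=10, done=False, ix=4
  total=15, done=False, ix=5
  total=21, done=False, ix=6
  total=28, done=False, ix=7
  total=36, done=False, ix=8
  total=45, done=False, ix=9
  total=55, done=False, ix=10
  total=66, done=False, ix=11
  total=78, done=True, ix=12

Final answer: True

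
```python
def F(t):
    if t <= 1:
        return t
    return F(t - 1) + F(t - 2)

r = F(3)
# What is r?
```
Call trace:
F(t=3)
  F(t=2)
    F(t=1)
    -> return 1
    F(t=0)
    -> return 0
  -> return 1
  F(t=1)
  -> return 1
-> return 2

Final answer: 2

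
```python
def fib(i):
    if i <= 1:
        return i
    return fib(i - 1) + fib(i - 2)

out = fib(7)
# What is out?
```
Call trace (a repeated sub-call is expanded the first time; later identical calls just restate its return value):
fib(i=7)
  fib(i=6)
    fib(i=5)
      fib(i=4)
        fib(i=3)
          fib(i=2)
            fib(i=1)
            -> return 1
            fib(i=0)
            -> return 0
          -> return 1
          fib(i=1)
          -> return 1
        -> return 2
        fib(i=2) -> return 1  (same call as traced above)
      -> return 3
      fib(i=3) -> return 2  (same call as traced above)
    -> return 5
    fib(i=4) -> return 3  (same call as traced above)
  -> return 8
  fib(i=5) -> return 5  (same call as traced above)
-> return 13

Final answer: 13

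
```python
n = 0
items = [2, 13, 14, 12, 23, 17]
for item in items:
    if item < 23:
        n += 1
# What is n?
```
Trace:
  n=0
  n=1, item=2
  n=2, item=13
  n=3, item=14
  n=4, item=12
  n=4, item=23
  n=5, item=17

Final answer: 5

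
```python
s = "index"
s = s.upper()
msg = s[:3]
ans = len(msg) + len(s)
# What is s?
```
Trace:
  s='index'
  s='INDEX'
  s='INDEX', msg='IND'
  s='INDEX', msg='IND', ans=8

Final answer: 'INDEX'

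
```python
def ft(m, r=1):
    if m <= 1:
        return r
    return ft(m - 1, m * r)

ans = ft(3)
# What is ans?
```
Call trace:
ft(m=3, r=1)
  ft(m=2, r=3)
    ft(m=1, r=6)
    -> return 6
  -> return 6
-> return 6

Final answer: 6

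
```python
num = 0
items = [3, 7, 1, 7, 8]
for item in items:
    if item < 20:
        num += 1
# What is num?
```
Trace:
  num=0
  num=1, item=3
  num=2, item=7
  num=3, item=1
  num=4, item=7
  num=5, item=8

Final answer: 5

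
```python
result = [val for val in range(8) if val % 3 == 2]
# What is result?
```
Trace:
  val=0
  val=1
  val=2
  val=3
  val=4
  val=5
  val=6
  val=7
  result=[2, 5]

Final answer: [2, 5]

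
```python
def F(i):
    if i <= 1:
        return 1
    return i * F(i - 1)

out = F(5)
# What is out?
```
Call trace:
F(i=5)
  F(i=4)
    F(i=3)
      F(i=2)
        F(i=1)
        -> return 1
      -> return 2
    -> return 6
  -> return 24
-> return 120

Final answer: 120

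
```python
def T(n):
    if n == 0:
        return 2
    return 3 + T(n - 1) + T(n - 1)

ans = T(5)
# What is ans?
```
Call trace (a repeated sub-call is expanded the first time; later identical calls just restate its return value):
T(n=5)
  T(n=4)
    T(n=3)
      T(n=2)
        T(n=1)
          T(n=0)
          -> return 2
          T(n=0)
          -> return 2
        -> return 7
        T(n=1) -> return 7  (same call as traced above)
      -> return 17
      T(n=2) -> return 17  (same call as traced above)
    -> return 37
    T(n=3) -> return 37  (same call as traced above)
  -> return 77
  T(n=4) -> return 77  (same call as traced above)
-> return 157

Final answer: 157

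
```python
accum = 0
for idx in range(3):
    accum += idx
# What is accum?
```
Trace:
  accum=0
  accum=0, idx=0
  accum=1, idx=1
  accum=3, idx=2

Final answer: 3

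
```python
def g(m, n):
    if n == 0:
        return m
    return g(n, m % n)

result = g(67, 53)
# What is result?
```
Call trace:
g(m=67, n=53)
  g(m=53, n=14)
    g(m=14, n=11)
      g(m=11, n=3)
        g(m=3, n=2)
          g(m=2, n=1)
            g(m=1, n=0)
            -> return 1
          -> return 1
        -> return 1
      -> return 1
    -> return 1
  -> return 1
-> return 1

Final answer: 1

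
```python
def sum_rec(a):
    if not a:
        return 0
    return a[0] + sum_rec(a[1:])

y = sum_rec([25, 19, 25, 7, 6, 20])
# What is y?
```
Call trace:
sum_rec(a=[25, 19, 25, 7, 6, 20])
  sum_rec(a=[19, 25, 7, 6, 20])
    sum_rec(a=[25, 7, 6, 20])
      sum_rec(a=[7, 6, 20])
        sum_rec(a=[6, 20])
          sum_rec(a=[20])
            sum_rec(a=[])
            -> return 0
          -> return 20
        -> return 26
      -> return 33
    -> return 58
  -> return 77
-> return 102

Final answer: 102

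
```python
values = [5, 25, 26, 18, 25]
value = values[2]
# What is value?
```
Trace:
  values=[5, 25, 26, 18, 25]
  values=[5, 25, 26, 18, 25], value=26

Final answer: 26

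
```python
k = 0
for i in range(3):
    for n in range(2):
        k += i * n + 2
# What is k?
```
Trace:
  k=0
  k=2, i=0, n=0
  k=4, i=0, n=1
  k=6, i=1, n=0
  k=9, i=1, n=1
  k=11, i=2, n=0
  k=15, i=2, n=1

Final answer: 15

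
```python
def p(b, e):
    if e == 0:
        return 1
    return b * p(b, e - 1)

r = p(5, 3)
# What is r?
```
Call trace:
p(b=5, e=3)
  p(b=5, e=2)
    p(b=5, e=1)
      p(b=5, e=0)
      -> return 1
    -> return 5
  -> return 25
-> return 125

Final answer: 125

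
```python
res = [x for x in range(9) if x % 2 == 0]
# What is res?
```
Trace:
  x=0
  x=1
  x=2
  x=3
  x=4
  x=5
  x=6
  x=7
  x=8
  res=[0, 2, 4, 6, 8]

Final answer: [0, 2, 4, 6, 8]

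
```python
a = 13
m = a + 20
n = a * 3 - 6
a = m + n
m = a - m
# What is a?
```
Trace:
  a=13
  a=13, m=33
  a=13, m=33, n=33
  a=66, m=33, n=33
  a=66, m=33, n=33

Final answer: 66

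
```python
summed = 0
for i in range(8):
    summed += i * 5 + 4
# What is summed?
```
Trace:
  summed=0
  summed=4, i=0
  summed=13, i=1
  summed=27, i=2
  summed=46, i=3
  summed=70, i=4
  summed=99, i=5
  summed=133, i=6
  summed=172, i=7

Final answer: 172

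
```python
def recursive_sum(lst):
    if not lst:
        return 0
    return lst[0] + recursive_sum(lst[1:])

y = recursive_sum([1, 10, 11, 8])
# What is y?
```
Call trace:
recursive_sum(lst=[1, 10, 11, 8])
  recursive_sum(lst=[10, 11, 8])
    recursive_sum(lst=[11, 8])
      recursive_sum(lst=[8])
        recursive_sum(lst=[])
        -> return 0
      -> return 8
    -> return 19
  -> return 29
-> return 30

Final answer: 30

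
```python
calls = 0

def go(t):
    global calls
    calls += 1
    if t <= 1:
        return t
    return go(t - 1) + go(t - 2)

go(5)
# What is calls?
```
Call trace (a repeated sub-call is expanded the first time; later identical calls just restate its return value):
go(t=5)
  go(t=4)
    go(t=3)
      go(t=2)
        go(t=1)
        -> return 1
        go(t=0)
        -> return 0
      -> return 1
      go(t=1)
      -> return 1
    -> return 2
    go(t=2) -> return 1  (same call as traced above)
  -> return 3
  go(t=3) -> return 2  (same call as traced above)
-> return 5

calls is incremented once per call, so count the calls in each subtree. Let C(t) = number of calls made by go(t).
C(0) = C(1) = 1 (base case, no recursion); C(t) = 1 + C(t - 1) + C(t - 2) otherwise.
C(2) = 1 + C(1) + C(0) = 1 + 1 + 1 = 3
C(3) = 1 + C(2) + C(1) = 1 + 3 + 1 = 5
C(4) = 1 + C(3) + C(2) = 1 + 5 + 3 = 9
C(5) = 1 + C(4) + C(3) = 1 + 9 + 5 = 15
calls = C(5) = 15

Final answer: 15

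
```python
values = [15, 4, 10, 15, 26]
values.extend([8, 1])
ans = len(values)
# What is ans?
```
Trace:
  values=[15, 4, 10, 15, 26]
  values=[15, 4, 10, 15, 26, 8, 1]
  values=[15, 4, 10, 15, 26, 8, 1], ans=7

Final answer: 7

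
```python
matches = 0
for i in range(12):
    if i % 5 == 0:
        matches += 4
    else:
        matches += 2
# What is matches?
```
Trace:
  matches=0
  matches=4, i=0
  matches=6, i=1
  matches=8, i=2
  matches=10, i=3
  matches=12, i=4
  matches=16, i=5
  matches=18, i=6
  matches=20, i=7
  matches=22, i=8
  matches=24, i=9
  matches=28, i=10
  matches=30, i=11

Final answer: 30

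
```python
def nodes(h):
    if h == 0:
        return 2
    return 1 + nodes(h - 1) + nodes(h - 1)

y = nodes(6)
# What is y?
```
Call trace (a repeated sub-call is expanded the first time; later identical calls just restate its return value):
nodes(h=6)
  nodes(h=5)
    nodes(h=4)
      nodes(h=3)
        nodes(h=2)
          nodes(h=1)
            nodes(h=0)
            -> return 2
            nodes(h=0)
            -> return 2
          -> return 5
          nodes(h=1) -> return 5  (same call as traced above)
        -> return 11
        nodes(h=2) -> return 11  (same call as traced above)
      -> return 23
      nodes(h=3) -> return 23  (same call as traced above)
    -> return 47
    nodes(h=4) -> return 47  (same call as traced above)
  -> return 95
  nodes(h=5) -> return 95  (same call as traced above)
-> return 191

Final answer: 191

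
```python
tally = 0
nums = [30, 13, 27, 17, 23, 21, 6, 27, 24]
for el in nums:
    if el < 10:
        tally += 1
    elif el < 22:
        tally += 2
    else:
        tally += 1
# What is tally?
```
Trace:
  tally=0
  tally=1, el=30
  tally=3, el=13
  tally=4, el=27
  tally=6, el=17
  tally=7, el=23
  tally=9, el=21
  tally=10, el=6
  tally=11, el=27
  tally=12, el=24

Final answer: 12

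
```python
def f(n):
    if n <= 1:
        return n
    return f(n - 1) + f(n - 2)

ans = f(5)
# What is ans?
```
Call trace (a repeated sub-call is expanded the first time; later identical calls just restate its return value):
f(n=5)
  f(n=4)
    f(n=3)
      f(n=2)
        f(n=1)
        -> return 1
        f(n=0)
        -> return 0
      -> return 1
      f(n=1)
      -> return 1
    -> return 2
    f(n=2) -> return 1  (same call as traced above)
  -> return 3
  f(n=3) -> return 2  (same call as traced above)
-> return 5

Final answer: 5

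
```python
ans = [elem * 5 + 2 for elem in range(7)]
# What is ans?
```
Trace:
  elem=0
  elem=1
  elem=2
  elem=3
  elem=4
  elem=5
  elem=6
  ans=[2, 7, 12, 17, 22, 27, 32]

Final answer: [2, 7, 12, 17, 22, 27, 32]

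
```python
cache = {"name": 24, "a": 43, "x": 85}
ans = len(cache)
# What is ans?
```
Trace:
  cache={'name': 24, 'a': 43, 'x': 85}
  cache={'name': 24, 'a': 43, 'x': 85}, ans=3

Final answer: 3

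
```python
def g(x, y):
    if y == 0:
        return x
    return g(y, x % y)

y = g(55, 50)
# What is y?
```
Call trace:
g(x=55, y=50)
  g(x=50, y=5)
    g(x=5, y=0)
    -> return 5
  -> return 5
-> return 5

Final answer: 5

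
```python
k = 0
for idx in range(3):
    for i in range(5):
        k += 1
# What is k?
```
Trace:
  k=0
  k=1, idx=0, i=0
  k=2, idx=0, i=1
  k=3, idx=0, i=2
  k=4, idx=0, i=3
  k=5, idx=0, i=4
  k=6, idx=1, i=0
  k=7, idx=1, i=1
  k=8, idx=1, i=2
  k=9, idx=1, i=3
  k=10, idx=1, i=4
  k=11, idx=2, i=0
  k=12, idx=2, i=1
  k=13, idx=2, i=2
  k=14, idx=2, i=3
  k=15, idx=2, i=4

Final answer: 15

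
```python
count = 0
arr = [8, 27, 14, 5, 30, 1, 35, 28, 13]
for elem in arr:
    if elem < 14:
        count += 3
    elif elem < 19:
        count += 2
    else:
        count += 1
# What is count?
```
Trace:
  count=0
  count=3, elem=8
  count=4, elem=27
  count=6, elem=14
  count=9, elem=5
  count=10, elem=30
  count=13, elem=1
  count=14, elem=35
  count=15, elem=28
  count=18, elem=13

Final answer: 18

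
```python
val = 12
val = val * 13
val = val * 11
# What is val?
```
Trace:
  val=12
  val=156
  val=1716

Final answer: 1716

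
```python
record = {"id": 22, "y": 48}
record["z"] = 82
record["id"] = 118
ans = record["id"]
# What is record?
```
Trace:
  record={'id': 22, 'y': 48}
  record={'id': 22, 'y': 48, 'z': 82}
  record={'id': 118, 'y': 48, 'z': 82}
  record={'id': 118, 'y': 48, 'z': 82}, ans=118

Final answer: {'id': 118, 'y': 48, 'z': 82}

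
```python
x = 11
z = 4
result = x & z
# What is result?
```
Trace:
  x=11
  x=11, z=4
  x=11, z=4, result=0

Final answer: 0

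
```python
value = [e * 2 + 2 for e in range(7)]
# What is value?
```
Trace:
  e=0
  e=1
  e=2
  e=3
  e=4
  e=5
  e=6
  value=[2, 4, 6, 8, 10, 12, 14]

Final answer: [2, 4, 6, 8, 10, 12, 14]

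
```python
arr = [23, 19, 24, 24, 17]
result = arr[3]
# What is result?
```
Trace:
  arr=[23, 19, 24, 24, 17]
  arr=[23, 19, 24, 24, 17], result=24

Final answer: 24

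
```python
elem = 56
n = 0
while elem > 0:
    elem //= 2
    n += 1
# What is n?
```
Trace:
  elem=56
  elem=56, n=0
  elem=28, n=1
  elem=14, n=2
  elem=7, n=3
  elem=3, n=4
  elem=1, n=5
  elem=0, n=6

Final answer: 6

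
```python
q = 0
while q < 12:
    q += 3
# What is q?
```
Trace:
  q=0
  q=3
  q=6
  q=9
  q=12

Final answer: 12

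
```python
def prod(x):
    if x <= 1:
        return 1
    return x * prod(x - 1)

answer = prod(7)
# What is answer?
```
Call trace:
prod(x=7)
  prod(x=6)
    prod(x=5)
      prod(x=4)
        prod(x=3)
          prod(x=2)
            prod(x=1)
            -> return 1
          -> return 2
        -> return 6
      -> return 24
    -> return 120
  -> return 720
-> return 5040

Final answer: 5040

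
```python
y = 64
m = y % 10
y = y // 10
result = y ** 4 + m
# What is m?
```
Trace:
  y=64
  y=64, m=4
  y=6, m=4
  y=6, m=4, result=1300

Final answer: 4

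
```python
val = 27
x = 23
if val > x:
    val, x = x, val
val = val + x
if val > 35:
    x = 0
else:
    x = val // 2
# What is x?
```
Trace:
  val=27
  val=27, x=23
  val=23, x=27
  val=50, x=27
  val=50, x=0

Final answer: 0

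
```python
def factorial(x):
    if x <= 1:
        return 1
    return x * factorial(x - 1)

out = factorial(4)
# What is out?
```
Call trace:
factorial(x=4)
  factorial(x=3)
    factorial(x=2)
      factorial(x=1)
      -> return 1
    -> return 2
  -> return 6
-> return 24

Final answer: 24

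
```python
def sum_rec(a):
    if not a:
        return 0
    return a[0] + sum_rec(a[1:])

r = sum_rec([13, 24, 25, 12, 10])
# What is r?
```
Call trace:
sum_rec(a=[13, 24, 25, 12, 10])
  sum_rec(a=[24, 25, 12, 10])
    sum_rec(a=[25, 12, 10])
      sum_rec(a=[12, 10])
        sum_rec(a=[10])
          sum_rec(a=[])
          -> return 0
        -> return 10
      -> return 22
    -> return 47
  -> return 71
-> return 84

Final answer: 84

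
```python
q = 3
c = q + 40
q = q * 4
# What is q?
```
Trace:
  q=3
  q=3, c=43
  q=12, c=43

Final answer: 12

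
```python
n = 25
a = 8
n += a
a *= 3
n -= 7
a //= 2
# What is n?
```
Trace:
  n=25
  n=25, a=8
  n=33, a=8
  n=33, a=24
  n=26, a=24
  n=26, a=12

Final answer: 26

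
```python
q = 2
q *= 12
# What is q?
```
Trace:
  q=2
  q=24

Final answer: 24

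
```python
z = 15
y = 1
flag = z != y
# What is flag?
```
Trace:
  z=15
  z=15, y=1
  z=15, y=1, flag=True

Final answer: True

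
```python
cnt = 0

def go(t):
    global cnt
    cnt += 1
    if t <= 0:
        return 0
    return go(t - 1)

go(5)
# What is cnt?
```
Call trace:
go(t=5)
  go(t=4)
    go(t=3)
      go(t=2)
        go(t=1)
          go(t=0)
          -> return 0
        -> return 0
      -> return 0
    -> return 0
  -> return 0
-> return 0

cnt is incremented once per call. go is entered once for each t = 5, 4, 3, 2, 1, 0 (the t <= 0 call returns without recursing), i.e. 5 + 1 calls.
cnt = 6

Final answer: 6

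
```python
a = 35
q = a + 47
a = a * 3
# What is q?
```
Trace:
  a=35
  a=35, q=82
  a=105, q=82

Final answer: 82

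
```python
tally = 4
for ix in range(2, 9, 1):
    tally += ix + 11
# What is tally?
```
Trace:
  tally=4
  tally=17, ix=2
  tally=31, ix=3
  tally=46, ix=4
  tally=62, ix=5
  tally=79, ix=6
  tally=97, ix=7
  tally=116, ix=8

Final answer: 116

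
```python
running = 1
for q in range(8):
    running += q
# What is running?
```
Trace:
  running=1
  running=1, q=0
  running=2, q=1
  running=4, q=2
  running=7, q=3
  running=11, q=4
  running=16, q=5
  running=22, q=6
  running=29, q=7

Final answer: 29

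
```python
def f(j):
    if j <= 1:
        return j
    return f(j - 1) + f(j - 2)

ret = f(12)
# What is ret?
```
Call trace (a repeated sub-call is expanded the first time; later identical calls just restate its return value):
f(j=12)
  f(j=11)
    f(j=10)
      f(j=9)
        f(j=8)
          f(j=7)
            f(j=6)
              f(j=5)
                f(j=4)
                  f(j=3)
                    f(j=2)
                      f(j=1)
                      -> return 1
                      f(j=0)
                      -> return 0
                    -> return 1
                    f(j=1)
                    -> return 1
                  -> return 2
                  f(j=2) -> return 1  (same call as traced above)
                -> return 3
                f(j=3) -> return 2  (same call as traced above)
              -> return 5
              f(j=4) -> return 3  (same call as traced above)
            -> return 8
            f(j=5) -> return 5  (same call as traced above)
          -> return 13
          f(j=6) -> return 8  (same call as traced above)
        -> return 21
        f(j=7) -> return 13  (same call as traced above)
      -> return 34
      f(j=8) -> return 21  (same call as traced above)
    -> return 55
    f(j=9) -> return 34  (same call as traced above)
  -> return 89
  f(j=10) -> return 55  (same call as traced above)
-> return 144

Final answer: 144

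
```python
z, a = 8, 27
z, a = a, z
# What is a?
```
Trace:
  z=8, a=27
  z=27, a=8

Final answer: 8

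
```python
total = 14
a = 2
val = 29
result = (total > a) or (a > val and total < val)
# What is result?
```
Trace:
  total=14
  total=14, a=2
  total=14, a=2, val=29
  total=14, a=2, val=29, result=True

Final answer: True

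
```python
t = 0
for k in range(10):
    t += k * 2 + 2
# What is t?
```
Trace:
  t=0
  t=2, k=0
  t=6, k=1
  t=12, k=2
  t=20, k=3
  t=30, k=4
  t=42, k=5
  t=56, k=6
  t=72, k=7
  t=90, k=8
  t=110, k=9

Final answer: 110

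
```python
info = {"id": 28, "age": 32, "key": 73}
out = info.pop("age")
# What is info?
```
Trace:
  info={'id': 28, 'age': 32, 'key': 73}
  info={'id': 28, 'key': 73}, out=32

Final answer: {'id': 28, 'key': 73}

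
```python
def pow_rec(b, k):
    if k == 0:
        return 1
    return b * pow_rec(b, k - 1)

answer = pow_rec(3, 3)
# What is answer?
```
Call trace:
pow_rec(b=3, k=3)
  pow_rec(b=3, k=2)
    pow_rec(b=3, k=1)
      pow_rec(b=3, k=0)
      -> return 1
    -> return 3
  -> return 9
-> return 27

Final answer: 27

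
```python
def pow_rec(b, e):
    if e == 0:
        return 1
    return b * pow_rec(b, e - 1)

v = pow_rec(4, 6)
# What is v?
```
Call trace:
pow_rec(b=4, e=6)
  pow_rec(b=4, e=5)
    pow_rec(b=4, e=4)
      pow_rec(b=4, e=3)
        pow_rec(b=4, e=2)
          pow_rec(b=4, e=1)
            pow_rec(b=4, e=0)
            -> return 1
          -> return 4
        -> return 16
      -> return 64
    -> return 256
  -> return 1024
-> return 4096

Final answer: 4096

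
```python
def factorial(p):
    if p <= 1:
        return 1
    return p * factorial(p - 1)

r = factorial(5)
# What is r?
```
Call trace:
factorial(p=5)
  factorial(p=4)
    factorial(p=3)
      factorial(p=2)
        factorial(p=1)
        -> return 1
      -> return 2
    -> return 6
  -> return 24
-> return 120

Final answer: 120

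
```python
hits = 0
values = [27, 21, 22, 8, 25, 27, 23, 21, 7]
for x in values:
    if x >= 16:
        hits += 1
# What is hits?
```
Trace:
  hits=0
  hits=1, x=27
  hits=2, x=21
  hits=3, x=22
  hits=3, x=8
  hits=4, x=25
  hits=5, x=27
  hits=6, x=23
  hits=7, x=21
  hits=7, x=7

Final answer: 7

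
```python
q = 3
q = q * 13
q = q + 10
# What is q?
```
Trace:
  q=3
  q=39
  q=49

Final answer: 49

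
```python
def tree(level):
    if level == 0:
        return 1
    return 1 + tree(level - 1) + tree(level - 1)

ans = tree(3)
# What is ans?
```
Call trace (a repeated sub-call is expanded the first time; later identical calls just restate its return value):
tree(level=3)
  tree(level=2)
    tree(level=1)
      tree(level=0)
      -> return 1
      tree(level=0)
      -> return 1
    -> return 3
    tree(level=1) -> return 3  (same call as traced above)
  -> return 7
  tree(level=2) -> return 7  (same call as traced above)
-> return 15

Final answer: 15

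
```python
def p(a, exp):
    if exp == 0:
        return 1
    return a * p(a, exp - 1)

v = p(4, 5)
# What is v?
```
Call trace:
p(a=4, exp=5)
  p(a=4, exp=4)
    p(a=4, exp=3)
      p(a=4, exp=2)
        p(a=4, exp=1)
          p(a=4, exp=0)
          -> return 1
        -> return 4
      -> return 16
    -> return 64
  -> return 256
-> return 1024

Final answer: 1024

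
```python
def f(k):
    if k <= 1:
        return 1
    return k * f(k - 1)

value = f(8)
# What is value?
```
Call trace:
f(k=8)
  f(k=7)
    f(k=6)
      f(k=5)
        f(k=4)
          f(k=3)
            f(k=2)
              f(k=1)
              -> return 1
            -> return 2
          -> return 6
        -> return 24
      -> return 120
    -> return 720
  -> return 5040
-> return 40320

Final answer: 40320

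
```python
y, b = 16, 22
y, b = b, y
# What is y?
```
Trace:
  y=16, b=22
  y=22, b=16

Final answer: 22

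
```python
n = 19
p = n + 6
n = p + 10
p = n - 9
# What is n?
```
Trace:
  n=19
  n=19, p=25
  n=35, p=25
  n=35, p=26

Final answer: 35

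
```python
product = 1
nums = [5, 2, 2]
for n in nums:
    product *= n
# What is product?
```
Trace:
  product=1
  product=5, n=5
  product=10, n=2
  product=20, n=2

Final answer: 20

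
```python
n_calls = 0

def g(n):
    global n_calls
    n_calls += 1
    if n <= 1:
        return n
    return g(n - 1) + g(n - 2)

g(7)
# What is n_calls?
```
Call trace (a repeated sub-call is expanded the first time; later identical calls just restate its return value):
g(n=7)
  g(n=6)
    g(n=5)
      g(n=4)
        g(n=3)
          g(n=2)
            g(n=1)
            -> return 1
            g(n=0)
            -> return 0
          -> return 1
          g(n=1)
          -> return 1
        -> return 2
        g(n=2) -> return 1  (same call as traced above)
      -> return 3
      g(n=3) -> return 2  (same call as traced above)
    -> return 5
    g(n=4) -> return 3  (same call as traced above)
  -> return 8
  g(n=5) -> return 5  (same call as traced above)
-> return 13

n_calls is incremented once per call, so count the calls in each subtree. Let C(n) = number of calls made by g(n).
C(0) = C(1) = 1 (base case, no recursion); C(n) = 1 + C(n - 1) + C(n - 2) otherwise.
C(2) = 1 + C(1) + C(0) = 1 + 1 + 1 = 3
C(3) = 1 + C(2) + C(1) = 1 + 3 + 1 = 5
C(4) = 1 + C(3) + C(2) = 1 + 5 + 3 = 9
C(5) = 1 + C(4) + C(3) = 1 + 9 + 5 = 15
C(6) = 1 + C(5) + C(4) = 1 + 15 + 9 = 25
C(7) = 1 + C(6) + C(5) = 1 + 25 + 15 = 41
n_calls = C(7) = 41

Final answer: 41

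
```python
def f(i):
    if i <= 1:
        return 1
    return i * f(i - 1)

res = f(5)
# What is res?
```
Call trace:
f(i=5)
  f(i=4)
    f(i=3)
      f(i=2)
        f(i=1)
        -> return 1
      -> return 2
    -> return 6
  -> return 24
-> return 120

Final answer: 120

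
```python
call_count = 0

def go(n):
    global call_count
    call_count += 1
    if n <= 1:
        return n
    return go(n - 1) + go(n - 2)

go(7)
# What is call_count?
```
Call trace (a repeated sub-call is expanded the first time; later identical calls just restate its return value):
go(n=7)
  go(n=6)
    go(n=5)
      go(n=4)
        go(n=3)
          go(n=2)
            go(n=1)
            -> return 1
            go(n=0)
            -> return 0
          -> return 1
          go(n=1)
          -> return 1
        -> return 2
        go(n=2) -> return 1  (same call as traced above)
      -> return 3
      go(n=3) -> return 2  (same call as traced above)
    -> return 5
    go(n=4) -> return 3  (same call as traced above)
  -> return 8
  go(n=5) -> return 5  (same call as traced above)
-> return 13

call_count is incremented once per call, so count the calls in each subtree. Let C(n) = number of calls made by go(n).
C(0) = C(1) = 1 (base case, no recursion); C(n) = 1 + C(n - 1) + C(n - 2) otherwise.
C(2) = 1 + C(1) + C(0) = 1 + 1 + 1 = 3
C(3) = 1 + C(2) + C(1) = 1 + 3 + 1 = 5
C(4) = 1 + C(3) + C(2) = 1 + 5 + 3 = 9
C(5) = 1 + C(4) + C(3) = 1 + 9 + 5 = 15
C(6) = 1 + C(5) + C(4) = 1 + 15 + 9 = 25
C(7) = 1 + C(6) + C(5) = 1 + 25 + 15 = 41
call_count = C(7) = 41

Final answer: 41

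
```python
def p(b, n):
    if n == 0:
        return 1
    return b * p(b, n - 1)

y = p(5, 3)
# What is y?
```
Call trace:
p(b=5, n=3)
  p(b=5, n=2)
    p(b=5, n=1)
      p(b=5, n=0)
      -> return 1
    -> return 5
  -> return 25
-> return 125

Final answer: 125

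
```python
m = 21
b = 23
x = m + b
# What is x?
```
Trace:
  m=21
  m=21, b=23
  m=21, b=23, x=44

Final answer: 44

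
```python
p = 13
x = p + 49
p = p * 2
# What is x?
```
Trace:
  p=13
  p=13, x=62
  p=26, x=62

Final answer: 62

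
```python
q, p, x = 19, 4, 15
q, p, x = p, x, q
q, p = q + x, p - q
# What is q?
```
Trace:
  q=19, p=4, x=15
  q=4, p=15, x=19
  q=23, p=11, x=19

Final answer: 23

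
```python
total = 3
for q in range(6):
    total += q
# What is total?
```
Trace:
  total=3
  total=3, q=0
  total=4, q=1
  total=6, q=2
  total=9, q=3
  total=13, q=4
  total=18, q=5

Final answer: 18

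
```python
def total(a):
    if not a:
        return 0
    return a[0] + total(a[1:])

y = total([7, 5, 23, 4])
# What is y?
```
Call trace:
total(a=[7, 5, 23, 4])
  total(a=[5, 23, 4])
    total(a=[23, 4])
      total(a=[4])
        total(a=[])
        -> return 0
      -> return 4
    -> return 27
  -> return 32
-> return 39

Final answer: 39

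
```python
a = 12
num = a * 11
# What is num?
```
Trace:
  a=12
  a=12, num=132

Final answer: 132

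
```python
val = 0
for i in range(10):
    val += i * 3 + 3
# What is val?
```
Trace:
  val=0
  val=3, i=0
  val=9, i=1
  val=18, i=2
  val=30, i=3
  val=45, i=4
  val=63, i=5
  val=84, i=6
  val=108, i=7
  val=135, i=8
  val=165, i=9

Final answer: 165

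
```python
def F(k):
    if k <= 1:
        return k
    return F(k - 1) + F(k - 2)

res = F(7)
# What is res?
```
Call trace (a repeated sub-call is expanded the first time; later identical calls just restate its return value):
F(k=7)
  F(k=6)
    F(k=5)
      F(k=4)
        F(k=3)
          F(k=2)
            F(k=1)
            -> return 1
            F(k=0)
            -> return 0
          -> return 1
          F(k=1)
          -> return 1
        -> return 2
        F(k=2) -> return 1  (same call as traced above)
      -> return 3
      F(k=3) -> return 2  (same call as traced above)
    -> return 5
    F(k=4) -> return 3  (same call as traced above)
  -> return 8
  F(k=5) -> return 5  (same call as traced above)
-> return 13

Final answer: 13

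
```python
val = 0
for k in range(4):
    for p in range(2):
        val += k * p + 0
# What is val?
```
Trace:
  val=0
  val=0, k=0, p=0
  val=0, k=0, p=1
  val=0, k=1, p=0
  val=1, k=1, p=1
  val=1, k=2, p=0
  val=3, k=2, p=1
  val=3, k=3, p=0
  val=6, k=3, p=1

Final answer: 6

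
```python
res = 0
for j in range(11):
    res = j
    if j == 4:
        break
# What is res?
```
Trace:
  res=0
  res=0, j=0
  res=1, j=1
  res=2, j=2
  res=3, j=3
  res=4, j=4

Final answer: 4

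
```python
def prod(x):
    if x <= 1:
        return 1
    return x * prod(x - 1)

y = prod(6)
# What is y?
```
Call trace:
prod(x=6)
  prod(x=5)
    prod(x=4)
      prod(x=3)
        prod(x=2)
          prod(x=1)
          -> return 1
        -> return 2
      -> return 6
    -> return 24
  -> return 120
-> return 720

Final answer: 720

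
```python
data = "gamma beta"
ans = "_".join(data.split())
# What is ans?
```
Trace:
  data='gamma beta'
  data='gamma beta', ans='gamma_beta'

Final answer: 'gamma_beta'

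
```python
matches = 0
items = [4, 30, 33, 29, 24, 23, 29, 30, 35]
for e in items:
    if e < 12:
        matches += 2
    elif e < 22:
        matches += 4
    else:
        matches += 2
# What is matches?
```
Trace:
  matches=0
  matches=2, e=4
  matches=4, e=30
  matches=6, e=33
  matches=8, e=29
  matches=10, e=24
  matches=12, e=23
  matches=14, e=29
  matches=16, e=30
  matches=18, e=35

Final answer: 18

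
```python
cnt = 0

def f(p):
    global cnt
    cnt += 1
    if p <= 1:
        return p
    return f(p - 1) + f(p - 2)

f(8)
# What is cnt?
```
Call trace (a repeated sub-call is expanded the first time; later identical calls just restate its return value):
f(p=8)
  f(p=7)
    f(p=6)
      f(p=5)
        f(p=4)
          f(p=3)
            f(p=2)
              f(p=1)
              -> return 1
              f(p=0)
              -> return 0
            -> return 1
            f(p=1)
            -> return 1
          -> return 2
          f(p=2) -> return 1  (same call as traced above)
        -> return 3
        f(p=3) -> return 2  (same call as traced above)
      -> return 5
      f(p=4) -> return 3  (same call as traced above)
    -> return 8
    f(p=5) -> return 5  (same call as traced above)
  -> return 13
  f(p=6) -> return 8  (same call as traced above)
-> return 21

cnt is incremented once per call, so count the calls in each subtree. Let C(p) = number of calls made by f(p).
C(0) = C(1) = 1 (base case, no recursion); C(p) = 1 + C(p - 1) + C(p - 2) otherwise.
C(2) = 1 + C(1) + C(0) = 1 + 1 + 1 = 3
C(3) = 1 + C(2) + C(1) = 1 + 3 + 1 = 5
C(4) = 1 + C(3) + C(2) = 1 + 5 + 3 = 9
C(5) = 1 + C(4) + C(3) = 1 + 9 + 5 = 15
C(6) = 1 + C(5) + C(4) = 1 + 15 + 9 = 25
C(7) = 1 + C(6) + C(5) = 1 + 25 + 15 = 41
C(8) = 1 + C(7) + C(6) = 1 + 41 + 25 = 67
cnt = C(8) = 67

Final answer: 67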